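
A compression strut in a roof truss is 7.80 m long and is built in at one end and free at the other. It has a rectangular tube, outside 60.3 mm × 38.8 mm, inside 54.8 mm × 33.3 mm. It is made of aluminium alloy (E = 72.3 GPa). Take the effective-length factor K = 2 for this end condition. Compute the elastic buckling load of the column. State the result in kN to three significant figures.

Weak-axis I_min = (h_o·b_o³ − h_i·b_i³)/12 with b_o = 38.8, b_i = 33.30 mm (shorter outer/inner sides).
I_min = (60.3×38.8³ − 54.80×33.30³)/12 = 1.249×10^5 mm⁴
I = 1.249×10^5 mm⁴ = 1.249×10^-7 m⁴
Effective length L_e = K·L = 2 × 7.80 = 15.60 m
P_cr = π²EI / L_e² = π² × 72.3×10⁹ × 1.249×10^-7 / 15.60² = 366.2 N

P_cr ≈ 0.366 kN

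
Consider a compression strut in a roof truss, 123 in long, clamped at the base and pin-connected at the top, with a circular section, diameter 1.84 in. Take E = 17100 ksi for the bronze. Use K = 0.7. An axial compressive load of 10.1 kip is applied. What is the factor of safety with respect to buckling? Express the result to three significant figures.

I = πd⁴/64 = π×1.84⁴/64 = 0.5627 in⁴
Effective length L_e = K·L = 0.7 × 123 = 86.10 in
P_cr = π²EI / L_e² = π² × 17100×10³ × 0.5627 / 86.10² = 1.281×10^4 lb
Factor of safety n = P_cr / P = 12.809 / 10.1 = 1.27

n ≈ 1.27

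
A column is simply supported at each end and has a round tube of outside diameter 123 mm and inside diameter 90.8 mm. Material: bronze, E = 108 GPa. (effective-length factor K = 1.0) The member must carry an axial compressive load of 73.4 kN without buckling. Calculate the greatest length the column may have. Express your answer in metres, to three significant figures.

L_max ≈ 10.7 m

d_o = 123 mm, d_i = 90.8 mm
I = π(d_o⁴ − d_i⁴)/64 = π(123⁴ − 90.80⁴)/64 = 7.899×10^6 mm⁴
I = 7.899×10^-6 m⁴
At the buckling limit P_cr = P = 7.340×10^4 N
From P_cr = π²EI/(K·L)²:  L = (1/K)·√(π²EI/P_cr) = (1/1)·√(π²×1.08×10^11×7.899×10^-6/7.340×10^4)
L = 10.7 m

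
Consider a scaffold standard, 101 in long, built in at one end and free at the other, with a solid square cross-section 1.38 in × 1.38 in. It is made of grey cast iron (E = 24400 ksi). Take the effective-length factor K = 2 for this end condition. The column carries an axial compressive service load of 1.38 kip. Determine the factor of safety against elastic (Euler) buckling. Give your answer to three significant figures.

I = a⁴/12 = 1.38⁴/12 = 0.3022 in⁴
Effective length L_e = K·L = 2 × 101 = 202.0 in
P_cr = π²EI / L_e² = π² × 24400×10³ × 0.3022 / 202.0² = 1.784×10^3 lb
Factor of safety n = P_cr / P = 1.7837 / 1.38 = 1.29

n ≈ 1.29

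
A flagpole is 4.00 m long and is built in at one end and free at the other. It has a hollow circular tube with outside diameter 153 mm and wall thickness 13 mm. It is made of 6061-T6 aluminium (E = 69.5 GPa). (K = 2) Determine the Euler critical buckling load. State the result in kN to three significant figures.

P_cr ≈ 151 kN

Inner diameter d_i = 153 − 2×13 = 127.0 mm
I = π(d_o⁴ − d_i⁴)/64 = π(153⁴ − 127.0⁴)/64 = 1.413×10^7 mm⁴
I = 1.413×10^7 mm⁴ = 1.413×10^-5 m⁴
Effective length L_e = K·L = 2 × 4.00 = 8.000 m
P_cr = π²EI / L_e² = π² × 69.5×10⁹ × 1.413×10^-5 / 8.000² = 1.514×10^5 N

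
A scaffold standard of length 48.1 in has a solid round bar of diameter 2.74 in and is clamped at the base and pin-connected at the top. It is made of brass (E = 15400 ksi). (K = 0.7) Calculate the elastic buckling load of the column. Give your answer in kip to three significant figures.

P_cr ≈ 371 kip

I = πd⁴/64 = π×2.74⁴/64 = 2.767 in⁴
Effective length L_e = K·L = 0.7 × 48.1 = 33.67 in
P_cr = π²EI / L_e² = π² × 15400×10³ × 2.767 / 33.67² = 3.709×10^5 lb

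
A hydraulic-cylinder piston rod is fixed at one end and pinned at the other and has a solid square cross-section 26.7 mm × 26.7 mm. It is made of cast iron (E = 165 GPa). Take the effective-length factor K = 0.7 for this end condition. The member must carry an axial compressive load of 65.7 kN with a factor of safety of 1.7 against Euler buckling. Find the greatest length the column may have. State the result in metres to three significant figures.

I = a⁴/12 = 26.7⁴/12 = 4.235×10^4 mm⁴
I = 4.235×10^-8 m⁴
Required critical load P_cr = n·P = 1.7 × 65.7 = 111.7 kN = 1.117×10^5 N
From P_cr = π²EI/(K·L)²:  L = (1/K)·√(π²EI/P_cr) = (1/0.7)·√(π²×1.65×10^11×4.235×10^-8/1.117×10^5)
L = 1.12 m

L_max ≈ 1.12 m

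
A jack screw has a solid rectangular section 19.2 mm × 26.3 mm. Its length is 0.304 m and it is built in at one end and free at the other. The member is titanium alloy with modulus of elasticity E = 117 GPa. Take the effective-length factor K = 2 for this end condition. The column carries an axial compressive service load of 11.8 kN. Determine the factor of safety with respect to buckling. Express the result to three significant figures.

n ≈ 4.11

Buckling occurs about the weak axis: I_min = h·b³/12 with b = 19.2 mm (the shorter side).
I_min = 26.3×19.2³/12 = 1.551×10^4 mm⁴
I = 1.551×10^4 mm⁴ = 1.551×10^-8 m⁴
Effective length L_e = K·L = 2 × 0.304 = 0.6080 m
P_cr = π²EI / L_e² = π² × 117×10⁹ × 1.551×10^-8 / 0.6080² = 4.846×10^4 N
Factor of safety n = P_cr / P = 48.457 / 11.8 = 4.11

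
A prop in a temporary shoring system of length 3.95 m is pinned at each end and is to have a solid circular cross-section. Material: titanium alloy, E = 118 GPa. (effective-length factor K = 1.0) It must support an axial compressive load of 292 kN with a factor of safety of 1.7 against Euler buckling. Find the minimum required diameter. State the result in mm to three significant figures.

Required P_cr = n·P = 1.7 × 292 = 496.4 kN
L_e = K·L = 1 × 3.95 = 3.950 m
Required I = P_cr·L_e²/(π²E) = 4.964×10^5 × 3.950² / (π² × 1.18×10^11) = 6.650×10^-6 m⁴
I_req = 6.650×10^6 mm⁴
Solid circle: I = πd⁴/64  ⇒  d = (64I/π)^(1/4) = (64×6.650×10^6/π)^(1/4) = 108 mm

d ≈ 108 mm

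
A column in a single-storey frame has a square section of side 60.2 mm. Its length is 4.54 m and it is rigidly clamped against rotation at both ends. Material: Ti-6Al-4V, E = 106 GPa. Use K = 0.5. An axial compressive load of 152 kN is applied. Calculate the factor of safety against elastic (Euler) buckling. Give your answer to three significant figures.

n ≈ 1.46

I = a⁴/12 = 60.2⁴/12 = 1.094×10^6 mm⁴
I = 1.094×10^6 mm⁴ = 1.094×10^-6 m⁴
Effective length L_e = K·L = 0.5 × 4.54 = 2.270 m
P_cr = π²EI / L_e² = π² × 106×10⁹ × 1.094×10^-6 / 2.270² = 2.222×10^5 N
Factor of safety n = P_cr / P = 222.21 / 152 = 1.46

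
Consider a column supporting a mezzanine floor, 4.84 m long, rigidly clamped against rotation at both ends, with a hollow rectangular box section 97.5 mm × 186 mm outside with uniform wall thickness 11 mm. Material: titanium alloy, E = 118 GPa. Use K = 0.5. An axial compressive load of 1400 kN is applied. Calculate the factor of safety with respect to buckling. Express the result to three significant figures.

Inner dimensions: h_i = 186 − 2×11 = 164.0 mm, b_i = 97.5 − 2×11 = 75.50 mm
Weak-axis I_min = (h_o·b_o³ − h_i·b_i³)/12 with b_o = 97.5, b_i = 75.50 mm (shorter outer/inner sides).
I_min = (186×97.5³ − 164.0×75.50³)/12 = 8.485×10^6 mm⁴
I = 8.485×10^6 mm⁴ = 8.485×10^-6 m⁴
Effective length L_e = K·L = 0.5 × 4.84 = 2.420 m
P_cr = π²EI / L_e² = π² × 118×10⁹ × 8.485×10^-6 / 2.420² = 1.687×10^6 N
Factor of safety n = P_cr / P = 1687.3 / 1400 = 1.21

n ≈ 1.21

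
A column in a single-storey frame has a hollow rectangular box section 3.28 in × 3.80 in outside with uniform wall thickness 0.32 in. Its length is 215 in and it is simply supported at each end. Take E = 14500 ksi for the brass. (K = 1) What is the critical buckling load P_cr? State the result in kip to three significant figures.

Inner dimensions: h_i = 3.80 − 2×0.32 = 3.160 in, b_i = 3.28 − 2×0.32 = 2.640 in
Weak-axis I_min = (h_o·b_o³ − h_i·b_i³)/12 with b_o = 3.28, b_i = 2.640 in (shorter outer/inner sides).
I_min = (3.80×3.28³ − 3.160×2.640³)/12 = 6.329 in⁴
Effective length L_e = K·L = 1 × 215 = 215.0 in
P_cr = π²EI / L_e² = π² × 14500×10³ × 6.329 / 215.0² = 1.959×10^4 lb

P_cr ≈ 19.6 kip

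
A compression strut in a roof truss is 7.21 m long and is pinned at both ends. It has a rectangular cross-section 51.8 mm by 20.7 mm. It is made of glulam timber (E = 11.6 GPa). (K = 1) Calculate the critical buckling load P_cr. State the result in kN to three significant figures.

P_cr ≈ 0.0843 kN

Buckling occurs about the weak axis: I_min = h·b³/12 with b = 20.7 mm (the shorter side).
I_min = 51.8×20.7³/12 = 3.829×10^4 mm⁴
I = 3.829×10^4 mm⁴ = 3.829×10^-8 m⁴
Effective length L_e = K·L = 1 × 7.21 = 7.210 m
P_cr = π²EI / L_e² = π² × 11.6×10⁹ × 3.829×10^-8 / 7.210² = 84.32 N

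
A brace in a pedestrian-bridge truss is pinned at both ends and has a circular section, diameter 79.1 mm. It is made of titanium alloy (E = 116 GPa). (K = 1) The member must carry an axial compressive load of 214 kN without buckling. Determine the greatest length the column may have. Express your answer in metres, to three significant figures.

L_max ≈ 3.21 m

I = πd⁴/64 = π×79.1⁴/64 = 1.922×10^6 mm⁴
I = 1.922×10^-6 m⁴
At the buckling limit P_cr = P = 2.140×10^5 N
From P_cr = π²EI/(K·L)²:  L = (1/K)·√(π²EI/P_cr) = (1/1)·√(π²×1.16×10^11×1.922×10^-6/2.140×10^5)
L = 3.21 m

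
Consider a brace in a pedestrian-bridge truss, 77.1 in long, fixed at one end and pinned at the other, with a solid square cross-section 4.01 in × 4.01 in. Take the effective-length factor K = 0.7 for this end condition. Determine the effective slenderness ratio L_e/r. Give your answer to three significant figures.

I = a⁴/12 = 4.01⁴/12 = 21.55 in⁴
A = 16.08 in²;  r_min = √(I/A) = √(21.55/16.08) = 1.158 in
L_e = K·L = 0.7 × 77.1 = 53.97 in
λ = L_e / r_min = 53.970 / 1.158 = 46.6

λ ≈ 46.6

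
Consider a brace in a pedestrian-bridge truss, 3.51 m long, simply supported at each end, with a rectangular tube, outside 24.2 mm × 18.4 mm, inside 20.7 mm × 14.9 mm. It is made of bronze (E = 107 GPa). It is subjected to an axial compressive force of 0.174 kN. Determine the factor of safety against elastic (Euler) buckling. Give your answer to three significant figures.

n ≈ 3.38

Weak-axis I_min = (h_o·b_o³ − h_i·b_i³)/12 with b_o = 18.4, b_i = 14.90 mm (shorter outer/inner sides).
I_min = (24.2×18.4³ − 20.70×14.90³)/12 = 6.857×10^3 mm⁴
I = 6.857×10^3 mm⁴ = 6.857×10^-9 m⁴
Effective length L_e = K·L = 1 × 3.51 = 3.510 m
P_cr = π²EI / L_e² = π² × 107×10⁹ × 6.857×10^-9 / 3.510² = 587.7 N
Factor of safety n = P_cr / P = 0.58773 / 0.174 = 3.38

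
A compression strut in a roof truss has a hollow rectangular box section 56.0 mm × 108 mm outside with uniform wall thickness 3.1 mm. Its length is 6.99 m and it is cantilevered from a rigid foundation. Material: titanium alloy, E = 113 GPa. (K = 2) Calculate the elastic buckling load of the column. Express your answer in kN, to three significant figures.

P_cr ≈ 3.04 kN

Inner dimensions: h_i = 108 − 2×3.1 = 101.8 mm, b_i = 56.0 − 2×3.1 = 49.80 mm
Weak-axis I_min = (h_o·b_o³ − h_i·b_i³)/12 with b_o = 56.0, b_i = 49.80 mm (shorter outer/inner sides).
I_min = (108×56.0³ − 101.8×49.80³)/12 = 5.328×10^5 mm⁴
I = 5.328×10^5 mm⁴ = 5.328×10^-7 m⁴
Effective length L_e = K·L = 2 × 6.99 = 13.98 m
P_cr = π²EI / L_e² = π² × 113×10⁹ × 5.328×10^-7 / 13.98² = 3.040×10^3 N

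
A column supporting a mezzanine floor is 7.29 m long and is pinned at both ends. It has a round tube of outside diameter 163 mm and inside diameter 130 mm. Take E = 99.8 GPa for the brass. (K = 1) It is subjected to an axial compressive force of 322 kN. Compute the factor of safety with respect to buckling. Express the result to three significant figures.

n ≈ 1.19

d_o = 163 mm, d_i = 130 mm
I = π(d_o⁴ − d_i⁴)/64 = π(163⁴ − 130.0⁴)/64 = 2.063×10^7 mm⁴
I = 2.063×10^7 mm⁴ = 2.063×10^-5 m⁴
Effective length L_e = K·L = 1 × 7.29 = 7.290 m
P_cr = π²EI / L_e² = π² × 99.8×10⁹ × 2.063×10^-5 / 7.290² = 3.824×10^5 N
Factor of safety n = P_cr / P = 382.39 / 322 = 1.19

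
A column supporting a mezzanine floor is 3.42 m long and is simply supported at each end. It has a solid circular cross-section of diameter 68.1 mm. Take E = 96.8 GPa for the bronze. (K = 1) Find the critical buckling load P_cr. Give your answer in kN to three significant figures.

P_cr ≈ 86.2 kN

I = πd⁴/64 = π×68.1⁴/64 = 1.056×10^6 mm⁴
I = 1.056×10^6 mm⁴ = 1.056×10^-6 m⁴
Effective length L_e = K·L = 1 × 3.42 = 3.420 m
P_cr = π²EI / L_e² = π² × 96.8×10⁹ × 1.056×10^-6 / 3.420² = 8.623×10^4 N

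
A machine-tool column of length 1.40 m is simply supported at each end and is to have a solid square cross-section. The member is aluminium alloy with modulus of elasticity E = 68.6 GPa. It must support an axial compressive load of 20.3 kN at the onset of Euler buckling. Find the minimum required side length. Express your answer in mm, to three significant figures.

L_e = K·L = 1 × 1.40 = 1.400 m
Required I = P_cr·L_e²/(π²E) = 2.030×10^4 × 1.400² / (π² × 6.86×10^10) = 5.877×10^-8 m⁴
I_req = 5.877×10^4 mm⁴
Solid square: I = a⁴/12  ⇒  a = (12I)^(1/4) = (12×5.877×10^4)^(1/4) = 29.0 mm

a ≈ 29.0 mm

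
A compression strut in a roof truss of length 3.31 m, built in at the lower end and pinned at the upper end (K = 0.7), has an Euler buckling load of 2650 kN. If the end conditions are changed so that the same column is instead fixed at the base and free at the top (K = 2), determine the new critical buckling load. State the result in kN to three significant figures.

P_cr ≈ 325 kN

P_cr ∝ 1/K², so P_cr,new = P_cr,old × (K_old/K_new)² = 2650 × (0.7/2)²
= 2650 × 0.1225 = 325 kN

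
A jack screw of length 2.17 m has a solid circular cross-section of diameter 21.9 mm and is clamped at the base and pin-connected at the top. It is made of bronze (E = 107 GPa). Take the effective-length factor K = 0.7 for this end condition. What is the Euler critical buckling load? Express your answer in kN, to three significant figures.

I = πd⁴/64 = π×21.9⁴/64 = 1.129×10^4 mm⁴
I = 1.129×10^4 mm⁴ = 1.129×10^-8 m⁴
Effective length L_e = K·L = 0.7 × 2.17 = 1.519 m
P_cr = π²EI / L_e² = π² × 107×10⁹ × 1.129×10^-8 / 1.519² = 5.168×10^3 N

P_cr ≈ 5.17 kN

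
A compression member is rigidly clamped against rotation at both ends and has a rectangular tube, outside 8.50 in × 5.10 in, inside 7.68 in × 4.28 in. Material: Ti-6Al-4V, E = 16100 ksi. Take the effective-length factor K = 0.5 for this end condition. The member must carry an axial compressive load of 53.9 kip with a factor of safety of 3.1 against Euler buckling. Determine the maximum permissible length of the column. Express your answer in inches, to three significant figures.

Weak-axis I_min = (h_o·b_o³ − h_i·b_i³)/12 with b_o = 5.10, b_i = 4.280 in (shorter outer/inner sides).
I_min = (8.50×5.10³ − 7.680×4.280³)/12 = 43.78 in⁴
Required critical load P_cr = n·P = 3.1 × 53.9 = 167.1 kip = 1.671×10^5 lb
From P_cr = π²EI/(K·L)²:  L = (1/K)·√(π²EI/P_cr) = (1/0.5)·√(π²×1.61×10^7×43.78/1.671×10^5)
L = 408 in

L_max ≈ 408 in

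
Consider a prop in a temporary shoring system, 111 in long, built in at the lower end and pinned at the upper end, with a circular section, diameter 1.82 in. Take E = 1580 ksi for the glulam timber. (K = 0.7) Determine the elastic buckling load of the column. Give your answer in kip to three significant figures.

I = πd⁴/64 = π×1.82⁴/64 = 0.5386 in⁴
Effective length L_e = K·L = 0.7 × 111 = 77.70 in
P_cr = π²EI / L_e² = π² × 1580×10³ × 0.5386 / 77.70² = 1.391×10^3 lb

P_cr ≈ 1.39 kip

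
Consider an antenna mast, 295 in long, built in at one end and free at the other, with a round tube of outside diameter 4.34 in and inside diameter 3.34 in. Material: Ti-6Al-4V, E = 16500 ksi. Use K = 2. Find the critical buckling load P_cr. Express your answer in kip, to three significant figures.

d_o = 4.34 in, d_i = 3.34 in
I = π(d_o⁴ − d_i⁴)/64 = π(4.34⁴ − 3.340⁴)/64 = 11.31 in⁴
Effective length L_e = K·L = 2 × 295 = 590.0 in
P_cr = π²EI / L_e² = π² × 16500×10³ × 11.31 / 590.0² = 5.289×10^3 lb

P_cr ≈ 5.29 kip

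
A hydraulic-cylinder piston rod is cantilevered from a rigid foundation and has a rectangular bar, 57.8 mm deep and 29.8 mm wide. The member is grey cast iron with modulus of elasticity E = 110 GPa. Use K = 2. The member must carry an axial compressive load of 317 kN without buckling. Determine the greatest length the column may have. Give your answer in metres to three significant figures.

Buckling occurs about the weak axis: I_min = h·b³/12 with b = 29.8 mm (the shorter side).
I_min = 57.8×29.8³/12 = 1.275×10^5 mm⁴
I = 1.275×10^-7 m⁴
At the buckling limit P_cr = P = 3.170×10^5 N
From P_cr = π²EI/(K·L)²:  L = (1/K)·√(π²EI/P_cr) = (1/2)·√(π²×1.10×10^11×1.275×10^-7/3.170×10^5)
L = 0.330 m

L_max ≈ 0.330 m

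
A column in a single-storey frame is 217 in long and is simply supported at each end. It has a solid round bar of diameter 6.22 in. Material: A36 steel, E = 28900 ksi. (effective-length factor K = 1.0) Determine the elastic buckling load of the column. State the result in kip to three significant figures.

I = πd⁴/64 = π×6.22⁴/64 = 73.47 in⁴
Effective length L_e = K·L = 1 × 217 = 217.0 in
P_cr = π²EI / L_e² = π² × 28900×10³ × 73.47 / 217.0² = 4.451×10^5 lb

P_cr ≈ 445 kip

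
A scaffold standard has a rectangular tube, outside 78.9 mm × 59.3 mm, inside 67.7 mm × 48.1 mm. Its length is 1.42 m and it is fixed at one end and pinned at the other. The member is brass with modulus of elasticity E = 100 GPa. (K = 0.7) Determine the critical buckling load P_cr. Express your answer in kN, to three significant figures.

Weak-axis I_min = (h_o·b_o³ − h_i·b_i³)/12 with b_o = 59.3, b_i = 48.10 mm (shorter outer/inner sides).
I_min = (78.9×59.3³ − 67.70×48.10³)/12 = 7.432×10^5 mm⁴
I = 7.432×10^5 mm⁴ = 7.432×10^-7 m⁴
Effective length L_e = K·L = 0.7 × 1.42 = 0.9940 m
P_cr = π²EI / L_e² = π² × 100×10⁹ × 7.432×10^-7 / 0.9940² = 7.424×10^5 N

P_cr ≈ 742 kN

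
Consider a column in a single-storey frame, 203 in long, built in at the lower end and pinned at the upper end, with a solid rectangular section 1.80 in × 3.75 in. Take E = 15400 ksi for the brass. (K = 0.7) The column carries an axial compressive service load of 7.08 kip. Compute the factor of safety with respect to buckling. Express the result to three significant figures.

Buckling occurs about the weak axis: I_min = h·b³/12 with b = 1.80 in (the shorter side).
I_min = 3.75×1.80³/12 = 1.823 in⁴
Effective length L_e = K·L = 0.7 × 203 = 142.1 in
P_cr = π²EI / L_e² = π² × 15400×10³ × 1.823 / 142.1² = 1.372×10^4 lb
Factor of safety n = P_cr / P = 13.718 / 7.08 = 1.94

n ≈ 1.94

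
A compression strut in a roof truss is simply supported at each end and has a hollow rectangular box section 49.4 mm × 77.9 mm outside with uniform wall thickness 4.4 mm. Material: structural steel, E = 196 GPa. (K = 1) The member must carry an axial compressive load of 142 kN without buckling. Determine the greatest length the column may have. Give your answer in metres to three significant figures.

L_max ≈ 2.33 m

Inner dimensions: h_i = 77.9 − 2×4.4 = 69.10 mm, b_i = 49.4 − 2×4.4 = 40.60 mm
Weak-axis I_min = (h_o·b_o³ − h_i·b_i³)/12 with b_o = 49.4, b_i = 40.60 mm (shorter outer/inner sides).
I_min = (77.9×49.4³ − 69.10×40.60³)/12 = 3.972×10^5 mm⁴
I = 3.972×10^-7 m⁴
At the buckling limit P_cr = P = 1.420×10^5 N
From P_cr = π²EI/(K·L)²:  L = (1/K)·√(π²EI/P_cr) = (1/1)·√(π²×1.96×10^11×3.972×10^-7/1.420×10^5)
L = 2.33 m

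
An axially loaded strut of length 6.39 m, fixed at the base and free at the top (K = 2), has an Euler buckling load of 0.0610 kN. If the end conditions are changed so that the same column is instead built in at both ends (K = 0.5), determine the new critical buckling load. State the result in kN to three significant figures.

P_cr ∝ 1/K², so P_cr,new = P_cr,old × (K_old/K_new)² = 0.0610 × (2/0.5)²
= 0.0610 × 16.00 = 0.976 kN

P_cr ≈ 0.976 kN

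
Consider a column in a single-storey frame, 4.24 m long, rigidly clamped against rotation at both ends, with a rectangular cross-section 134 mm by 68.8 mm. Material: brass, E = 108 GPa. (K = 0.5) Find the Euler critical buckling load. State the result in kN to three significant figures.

Buckling occurs about the weak axis: I_min = h·b³/12 with b = 68.8 mm (the shorter side).
I_min = 134×68.8³/12 = 3.637×10^6 mm⁴
I = 3.637×10^6 mm⁴ = 3.637×10^-6 m⁴
Effective length L_e = K·L = 0.5 × 4.24 = 2.120 m
P_cr = π²EI / L_e² = π² × 108×10⁹ × 3.637×10^-6 / 2.120² = 8.625×10^5 N

P_cr ≈ 862 kN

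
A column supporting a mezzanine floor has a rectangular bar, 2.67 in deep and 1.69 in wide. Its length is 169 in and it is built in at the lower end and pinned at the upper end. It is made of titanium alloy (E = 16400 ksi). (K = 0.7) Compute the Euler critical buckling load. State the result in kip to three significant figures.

Buckling occurs about the weak axis: I_min = h·b³/12 with b = 1.69 in (the shorter side).
I_min = 2.67×1.69³/12 = 1.074 in⁴
Effective length L_e = K·L = 0.7 × 169 = 118.3 in
P_cr = π²EI / L_e² = π² × 16400×10³ × 1.074 / 118.3² = 1.242×10^4 lb

P_cr ≈ 12.4 kip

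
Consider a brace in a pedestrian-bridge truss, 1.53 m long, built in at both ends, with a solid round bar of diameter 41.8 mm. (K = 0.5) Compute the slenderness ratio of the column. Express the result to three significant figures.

I = πd⁴/64 = π×41.8⁴/64 = 1.499×10^5 mm⁴
A = 1.372×10^3 mm²;  r_min = √(I/A) = √(1.499×10^5/1.372×10^3) = 10.45 mm
L_e = K·L = 0.5 × 1.53 m = 0.7650 m = 765.00 mm
λ = L_e / r_min = 765.00 / 10.45 = 73.2

λ ≈ 73.2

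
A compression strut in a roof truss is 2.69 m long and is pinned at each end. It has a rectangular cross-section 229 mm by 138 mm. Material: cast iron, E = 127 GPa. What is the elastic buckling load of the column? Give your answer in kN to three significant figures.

Buckling occurs about the weak axis: I_min = h·b³/12 with b = 138 mm (the shorter side).
I_min = 229×138³/12 = 5.015×10^7 mm⁴
I = 5.015×10^7 mm⁴ = 5.015×10^-5 m⁴
Effective length L_e = K·L = 1 × 2.69 = 2.690 m
P_cr = π²EI / L_e² = π² × 127×10⁹ × 5.015×10^-5 / 2.690² = 8.687×10^6 N

P_cr ≈ 8690 kN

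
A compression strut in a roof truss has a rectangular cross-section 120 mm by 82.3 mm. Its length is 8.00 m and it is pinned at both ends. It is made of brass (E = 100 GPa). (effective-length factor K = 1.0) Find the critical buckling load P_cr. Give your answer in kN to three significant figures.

P_cr ≈ 86.0 kN

Buckling occurs about the weak axis: I_min = h·b³/12 with b = 82.3 mm (the shorter side).
I_min = 120×82.3³/12 = 5.574×10^6 mm⁴
I = 5.574×10^6 mm⁴ = 5.574×10^-6 m⁴
Effective length L_e = K·L = 1 × 8.00 = 8.000 m
P_cr = π²EI / L_e² = π² × 100×10⁹ × 5.574×10^-6 / 8.000² = 8.596×10^4 N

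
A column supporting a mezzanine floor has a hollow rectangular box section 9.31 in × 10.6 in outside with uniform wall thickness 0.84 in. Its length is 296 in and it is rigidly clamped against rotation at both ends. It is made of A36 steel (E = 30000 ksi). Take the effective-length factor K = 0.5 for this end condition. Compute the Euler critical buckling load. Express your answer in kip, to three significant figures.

P_cr ≈ 5170 kip

Inner dimensions: h_i = 10.6 − 2×0.84 = 8.920 in, b_i = 9.31 − 2×0.84 = 7.630 in
Weak-axis I_min = (h_o·b_o³ − h_i·b_i³)/12 with b_o = 9.31, b_i = 7.630 in (shorter outer/inner sides).
I_min = (10.6×9.31³ − 8.920×7.630³)/12 = 382.6 in⁴
Effective length L_e = K·L = 0.5 × 296 = 148.0 in
P_cr = π²EI / L_e² = π² × 30000×10³ × 382.6 / 148.0² = 5.172×10^6 lb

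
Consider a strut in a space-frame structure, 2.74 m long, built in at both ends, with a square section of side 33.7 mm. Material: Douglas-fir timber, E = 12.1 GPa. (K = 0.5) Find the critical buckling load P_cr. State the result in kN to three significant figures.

I = a⁴/12 = 33.7⁴/12 = 1.075×10^5 mm⁴
I = 1.075×10^5 mm⁴ = 1.075×10^-7 m⁴
Effective length L_e = K·L = 0.5 × 2.74 = 1.370 m
P_cr = π²EI / L_e² = π² × 12.1×10⁹ × 1.075×10^-7 / 1.370² = 6.839×10^3 N

P_cr ≈ 6.84 kN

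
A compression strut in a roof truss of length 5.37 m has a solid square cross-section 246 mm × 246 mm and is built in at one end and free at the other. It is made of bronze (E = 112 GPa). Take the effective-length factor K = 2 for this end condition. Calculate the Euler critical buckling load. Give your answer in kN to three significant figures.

I = a⁴/12 = 246⁴/12 = 3.052×10^8 mm⁴
I = 3.052×10^8 mm⁴ = 3.052×10^-4 m⁴
Effective length L_e = K·L = 2 × 5.37 = 10.74 m
P_cr = π²EI / L_e² = π² × 112×10⁹ × 3.052×10^-4 / 10.74² = 2.925×10^6 N

P_cr ≈ 2920 kN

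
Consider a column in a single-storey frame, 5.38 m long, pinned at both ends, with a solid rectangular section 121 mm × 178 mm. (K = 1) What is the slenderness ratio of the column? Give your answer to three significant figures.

λ ≈ 154

For a rectangle r_min = b/√12 = 121/√12 = 34.93 mm
L_e = K·L = 1 × 5.38 m = 5.380 m = 5380.0 mm
λ = L_e / r_min = 5380.0 / 34.93 = 154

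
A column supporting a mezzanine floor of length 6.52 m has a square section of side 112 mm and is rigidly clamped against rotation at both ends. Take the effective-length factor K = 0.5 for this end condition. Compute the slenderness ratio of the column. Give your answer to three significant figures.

λ ≈ 101

I = a⁴/12 = 112⁴/12 = 1.311×10^7 mm⁴
A = 1.254×10^4 mm²;  r_min = √(I/A) = √(1.311×10^7/1.254×10^4) = 32.33 mm
L_e = K·L = 0.5 × 6.52 m = 3.260 m = 3260.0 mm
λ = L_e / r_min = 3260.0 / 32.33 = 101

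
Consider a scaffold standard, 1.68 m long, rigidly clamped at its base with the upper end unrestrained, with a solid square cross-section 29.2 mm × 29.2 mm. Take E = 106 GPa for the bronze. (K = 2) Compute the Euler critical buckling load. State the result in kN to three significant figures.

I = a⁴/12 = 29.2⁴/12 = 6.058×10^4 mm⁴
I = 6.058×10^4 mm⁴ = 6.058×10^-8 m⁴
Effective length L_e = K·L = 2 × 1.68 = 3.360 m
P_cr = π²EI / L_e² = π² × 106×10⁹ × 6.058×10^-8 / 3.360² = 5.614×10^3 N

P_cr ≈ 5.61 kN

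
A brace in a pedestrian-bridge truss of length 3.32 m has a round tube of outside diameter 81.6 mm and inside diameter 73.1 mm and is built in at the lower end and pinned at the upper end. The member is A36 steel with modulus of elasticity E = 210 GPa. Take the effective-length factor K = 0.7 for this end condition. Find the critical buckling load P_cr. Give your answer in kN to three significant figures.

P_cr ≈ 297 kN

d_o = 81.6 mm, d_i = 73.1 mm
I = π(d_o⁴ − d_i⁴)/64 = π(81.6⁴ − 73.10⁴)/64 = 7.747×10^5 mm⁴
I = 7.747×10^5 mm⁴ = 7.747×10^-7 m⁴
Effective length L_e = K·L = 0.7 × 3.32 = 2.324 m
P_cr = π²EI / L_e² = π² × 210×10⁹ × 7.747×10^-7 / 2.324² = 2.973×10^5 N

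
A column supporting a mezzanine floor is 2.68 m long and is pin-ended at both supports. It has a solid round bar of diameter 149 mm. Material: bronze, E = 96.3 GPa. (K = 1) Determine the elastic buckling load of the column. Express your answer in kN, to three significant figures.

I = πd⁴/64 = π×149⁴/64 = 2.419×10^7 mm⁴
I = 2.419×10^7 mm⁴ = 2.419×10^-5 m⁴
Effective length L_e = K·L = 1 × 2.68 = 2.680 m
P_cr = π²EI / L_e² = π² × 96.3×10⁹ × 2.419×10^-5 / 2.680² = 3.202×10^6 N

P_cr ≈ 3200 kN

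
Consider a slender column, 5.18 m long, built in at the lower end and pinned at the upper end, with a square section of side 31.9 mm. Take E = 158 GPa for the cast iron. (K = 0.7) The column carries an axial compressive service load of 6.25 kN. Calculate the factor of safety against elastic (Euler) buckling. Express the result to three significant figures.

n ≈ 1.64

I = a⁴/12 = 31.9⁴/12 = 8.629×10^4 mm⁴
I = 8.629×10^4 mm⁴ = 8.629×10^-8 m⁴
Effective length L_e = K·L = 0.7 × 5.18 = 3.626 m
P_cr = π²EI / L_e² = π² × 158×10⁹ × 8.629×10^-8 / 3.626² = 1.023×10^4 N
Factor of safety n = P_cr / P = 10.235 / 6.25 = 1.64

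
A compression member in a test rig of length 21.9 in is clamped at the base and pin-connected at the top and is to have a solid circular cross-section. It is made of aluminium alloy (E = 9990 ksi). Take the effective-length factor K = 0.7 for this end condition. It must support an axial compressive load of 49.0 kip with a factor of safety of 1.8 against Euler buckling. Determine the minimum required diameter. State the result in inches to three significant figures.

Required P_cr = n·P = 1.8 × 49.0 = 88.20 kip
L_e = K·L = 0.7 × 21.9 = 15.33 in
Required I = P_cr·L_e²/(π²E) = 8.820×10^4 × 15.33² / (π² × 9.99×10^6) = 0.2102 in⁴
Solid circle: I = πd⁴/64  ⇒  d = (64I/π)^(1/4) = (64×0.2102/π)^(1/4) = 1.44 in

d ≈ 1.44 in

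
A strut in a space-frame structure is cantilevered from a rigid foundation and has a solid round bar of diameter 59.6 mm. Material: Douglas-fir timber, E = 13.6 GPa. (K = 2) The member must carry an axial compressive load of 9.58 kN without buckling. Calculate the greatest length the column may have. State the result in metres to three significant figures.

L_max ≈ 1.47 m

I = πd⁴/64 = π×59.6⁴/64 = 6.194×10^5 mm⁴
I = 6.194×10^-7 m⁴
At the buckling limit P_cr = P = 9.580×10^3 N
From P_cr = π²EI/(K·L)²:  L = (1/K)·√(π²EI/P_cr) = (1/2)·√(π²×1.36×10^10×6.194×10^-7/9.580×10^3)
L = 1.47 m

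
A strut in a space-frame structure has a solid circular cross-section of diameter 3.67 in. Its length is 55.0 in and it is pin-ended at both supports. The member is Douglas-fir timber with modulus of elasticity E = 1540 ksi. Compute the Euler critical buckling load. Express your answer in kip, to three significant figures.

I = πd⁴/64 = π×3.67⁴/64 = 8.905 in⁴
Effective length L_e = K·L = 1 × 55.0 = 55.00 in
P_cr = π²EI / L_e² = π² × 1540×10³ × 8.905 / 55.00² = 4.474×10^4 lb

P_cr ≈ 44.7 kip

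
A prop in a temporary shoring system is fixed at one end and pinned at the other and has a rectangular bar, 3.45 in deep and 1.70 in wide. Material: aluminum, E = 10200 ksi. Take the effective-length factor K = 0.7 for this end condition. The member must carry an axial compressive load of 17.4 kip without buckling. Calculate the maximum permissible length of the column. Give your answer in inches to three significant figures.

L_max ≈ 129 in

Buckling occurs about the weak axis: I_min = h·b³/12 with b = 1.70 in (the shorter side).
I_min = 3.45×1.70³/12 = 1.412 in⁴
At the buckling limit P_cr = P = 1.740×10^4 lb
From P_cr = π²EI/(K·L)²:  L = (1/K)·√(π²EI/P_cr) = (1/0.7)·√(π²×1.02×10^7×1.412/1.740×10^4)
L = 129 in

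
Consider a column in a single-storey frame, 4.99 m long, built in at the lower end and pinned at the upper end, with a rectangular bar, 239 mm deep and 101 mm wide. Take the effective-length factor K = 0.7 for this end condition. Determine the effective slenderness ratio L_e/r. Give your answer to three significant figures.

λ ≈ 120

For a rectangle r_min = b/√12 = 101/√12 = 29.16 mm
L_e = K·L = 0.7 × 4.99 m = 3.493 m = 3493.0 mm
λ = L_e / r_min = 3493.0 / 29.16 = 120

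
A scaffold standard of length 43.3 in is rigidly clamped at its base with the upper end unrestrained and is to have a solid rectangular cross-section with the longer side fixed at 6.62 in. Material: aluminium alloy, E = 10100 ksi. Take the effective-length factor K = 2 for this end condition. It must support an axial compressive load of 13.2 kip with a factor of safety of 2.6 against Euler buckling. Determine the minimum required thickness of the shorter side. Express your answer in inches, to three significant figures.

b ≈ 1.67 in

Required P_cr = n·P = 2.6 × 13.2 = 34.32 kip
L_e = K·L = 2 × 43.3 = 86.60 in
Required I = P_cr·L_e²/(π²E) = 3.432×10^4 × 86.60² / (π² × 1.01×10^7) = 2.582 in⁴
Rectangle, weak axis: I_min = h·b³/12 with h = 6.62 in fixed  ⇒  b = (12I/h)^(1/3) = 1.67 in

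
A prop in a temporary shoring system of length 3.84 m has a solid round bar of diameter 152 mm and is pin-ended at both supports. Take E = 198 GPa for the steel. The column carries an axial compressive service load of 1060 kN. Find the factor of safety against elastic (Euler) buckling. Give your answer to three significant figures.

n ≈ 3.28

I = πd⁴/64 = π×152⁴/64 = 2.620×10^7 mm⁴
I = 2.620×10^7 mm⁴ = 2.620×10^-5 m⁴
Effective length L_e = K·L = 1 × 3.84 = 3.840 m
P_cr = π²EI / L_e² = π² × 198×10⁹ × 2.620×10^-5 / 3.840² = 3.473×10^6 N
Factor of safety n = P_cr / P = 3472.5 / 1060 = 3.28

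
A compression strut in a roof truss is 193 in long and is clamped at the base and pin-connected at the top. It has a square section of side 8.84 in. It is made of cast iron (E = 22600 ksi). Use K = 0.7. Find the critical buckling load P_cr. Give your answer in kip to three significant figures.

I = a⁴/12 = 8.84⁴/12 = 508.9 in⁴
Effective length L_e = K·L = 0.7 × 193 = 135.1 in
P_cr = π²EI / L_e² = π² × 22600×10³ × 508.9 / 135.1² = 6.219×10^6 lb

P_cr ≈ 6220 kip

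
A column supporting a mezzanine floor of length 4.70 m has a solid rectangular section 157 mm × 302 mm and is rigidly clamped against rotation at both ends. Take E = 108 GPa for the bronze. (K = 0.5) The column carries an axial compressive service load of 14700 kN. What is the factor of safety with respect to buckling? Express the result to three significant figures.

Buckling occurs about the weak axis: I_min = h·b³/12 with b = 157 mm (the shorter side).
I_min = 302×157³/12 = 9.739×10^7 mm⁴
I = 9.739×10^7 mm⁴ = 9.739×10^-5 m⁴
Effective length L_e = K·L = 0.5 × 4.70 = 2.350 m
P_cr = π²EI / L_e² = π² × 108×10⁹ × 9.739×10^-5 / 2.350² = 1.880×10^7 N
Factor of safety n = P_cr / P = 18798 / 14700 = 1.28

n ≈ 1.28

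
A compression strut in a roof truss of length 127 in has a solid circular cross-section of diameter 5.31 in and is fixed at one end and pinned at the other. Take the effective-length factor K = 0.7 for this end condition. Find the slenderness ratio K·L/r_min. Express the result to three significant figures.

λ ≈ 67.0

For a solid circle r = d/4 = 5.31/4 = 1.328 in
L_e = K·L = 0.7 × 127 = 88.90 in
λ = L_e / r_min = 88.900 / 1.328 = 67.0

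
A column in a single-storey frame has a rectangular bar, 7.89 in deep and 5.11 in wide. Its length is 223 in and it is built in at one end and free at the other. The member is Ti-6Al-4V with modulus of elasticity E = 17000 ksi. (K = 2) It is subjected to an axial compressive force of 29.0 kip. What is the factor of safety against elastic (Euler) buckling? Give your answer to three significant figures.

Buckling occurs about the weak axis: I_min = h·b³/12 with b = 5.11 in (the shorter side).
I_min = 7.89×5.11³/12 = 87.73 in⁴
Effective length L_e = K·L = 2 × 223 = 446.0 in
P_cr = π²EI / L_e² = π² × 17000×10³ × 87.73 / 446.0² = 7.400×10^4 lb
Factor of safety n = P_cr / P = 74.001 / 29.0 = 2.55

n ≈ 2.55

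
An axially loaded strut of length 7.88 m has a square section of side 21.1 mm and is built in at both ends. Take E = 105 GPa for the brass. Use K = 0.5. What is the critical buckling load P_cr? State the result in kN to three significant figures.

I = a⁴/12 = 21.1⁴/12 = 1.652×10^4 mm⁴
I = 1.652×10^4 mm⁴ = 1.652×10^-8 m⁴
Effective length L_e = K·L = 0.5 × 7.88 = 3.940 m
P_cr = π²EI / L_e² = π² × 105×10⁹ × 1.652×10^-8 / 3.940² = 1.103×10^3 N

P_cr ≈ 1.10 kN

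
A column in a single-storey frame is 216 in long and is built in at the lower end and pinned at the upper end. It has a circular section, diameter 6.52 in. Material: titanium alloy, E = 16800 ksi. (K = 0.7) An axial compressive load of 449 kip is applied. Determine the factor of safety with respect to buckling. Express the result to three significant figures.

I = πd⁴/64 = π×6.52⁴/64 = 88.71 in⁴
Effective length L_e = K·L = 0.7 × 216 = 151.2 in
P_cr = π²EI / L_e² = π² × 16800×10³ × 88.71 / 151.2² = 6.434×10^5 lb
Factor of safety n = P_cr / P = 643.38 / 449 = 1.43

n ≈ 1.43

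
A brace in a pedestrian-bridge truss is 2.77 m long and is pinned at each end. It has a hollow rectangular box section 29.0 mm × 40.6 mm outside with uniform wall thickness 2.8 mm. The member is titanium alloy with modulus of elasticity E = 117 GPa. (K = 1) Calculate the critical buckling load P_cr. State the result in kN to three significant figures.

Inner dimensions: h_i = 40.6 − 2×2.8 = 35.00 mm, b_i = 29.0 − 2×2.8 = 23.40 mm
Weak-axis I_min = (h_o·b_o³ − h_i·b_i³)/12 with b_o = 29.0, b_i = 23.40 mm (shorter outer/inner sides).
I_min = (40.6×29.0³ − 35.00×23.40³)/12 = 4.515×10^4 mm⁴
I = 4.515×10^4 mm⁴ = 4.515×10^-8 m⁴
Effective length L_e = K·L = 1 × 2.77 = 2.770 m
P_cr = π²EI / L_e² = π² × 117×10⁹ × 4.515×10^-8 / 2.770² = 6.794×10^3 N

P_cr ≈ 6.79 kN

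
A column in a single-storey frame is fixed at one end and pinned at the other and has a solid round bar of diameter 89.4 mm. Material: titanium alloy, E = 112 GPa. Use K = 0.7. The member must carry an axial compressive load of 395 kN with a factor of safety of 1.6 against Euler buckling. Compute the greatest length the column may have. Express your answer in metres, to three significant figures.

I = πd⁴/64 = π×89.4⁴/64 = 3.136×10^6 mm⁴
I = 3.136×10^-6 m⁴
Required critical load P_cr = n·P = 1.6 × 395 = 632.0 kN = 6.320×10^5 N
From P_cr = π²EI/(K·L)²:  L = (1/K)·√(π²EI/P_cr) = (1/0.7)·√(π²×1.12×10^11×3.136×10^-6/6.320×10^5)
L = 3.35 m

L_max ≈ 3.35 m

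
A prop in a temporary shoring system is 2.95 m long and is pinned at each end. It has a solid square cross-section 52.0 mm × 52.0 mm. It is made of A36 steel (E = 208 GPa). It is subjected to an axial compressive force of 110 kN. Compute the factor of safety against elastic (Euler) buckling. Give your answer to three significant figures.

I = a⁴/12 = 52.0⁴/12 = 6.093×10^5 mm⁴
I = 6.093×10^5 mm⁴ = 6.093×10^-7 m⁴
Effective length L_e = K·L = 1 × 2.95 = 2.950 m
P_cr = π²EI / L_e² = π² × 208×10⁹ × 6.093×10^-7 / 2.950² = 1.437×10^5 N
Factor of safety n = P_cr / P = 143.73 / 110 = 1.31

n ≈ 1.31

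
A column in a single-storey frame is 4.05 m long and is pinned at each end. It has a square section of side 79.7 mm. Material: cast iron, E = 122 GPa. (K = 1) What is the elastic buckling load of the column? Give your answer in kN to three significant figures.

P_cr ≈ 247 kN

I = a⁴/12 = 79.7⁴/12 = 3.362×10^6 mm⁴
I = 3.362×10^6 mm⁴ = 3.362×10^-6 m⁴
Effective length L_e = K·L = 1 × 4.05 = 4.050 m
P_cr = π²EI / L_e² = π² × 122×10⁹ × 3.362×10^-6 / 4.050² = 2.468×10^5 N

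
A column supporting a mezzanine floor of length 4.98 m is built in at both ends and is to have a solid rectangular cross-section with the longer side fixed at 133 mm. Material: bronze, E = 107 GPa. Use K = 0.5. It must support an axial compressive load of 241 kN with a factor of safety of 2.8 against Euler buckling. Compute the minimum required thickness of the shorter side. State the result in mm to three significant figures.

Required P_cr = n·P = 2.8 × 241 = 674.8 kN
L_e = K·L = 0.5 × 4.98 = 2.490 m
Required I = P_cr·L_e²/(π²E) = 6.748×10^5 × 2.490² / (π² × 1.07×10^11) = 3.962×10^-6 m⁴
I_req = 3.962×10^6 mm⁴
Rectangle, weak axis: I_min = h·b³/12 with h = 133 mm fixed  ⇒  b = (12I/h)^(1/3) = 71.0 mm

b ≈ 71.0 mm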